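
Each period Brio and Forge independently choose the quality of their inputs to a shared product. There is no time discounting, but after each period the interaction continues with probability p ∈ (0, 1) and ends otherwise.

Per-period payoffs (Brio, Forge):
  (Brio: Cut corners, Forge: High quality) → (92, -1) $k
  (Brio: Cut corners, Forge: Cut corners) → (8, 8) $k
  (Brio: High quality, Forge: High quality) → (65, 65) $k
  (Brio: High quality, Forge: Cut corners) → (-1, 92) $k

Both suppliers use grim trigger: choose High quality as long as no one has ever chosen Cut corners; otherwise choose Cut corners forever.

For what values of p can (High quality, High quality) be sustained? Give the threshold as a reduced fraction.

With no time discounting, the continuation probability p plays the role of the discount factor.
Grim-trigger IC: 65/(1−p) ≥ 92 + 8p/(1−p) ⇒ p ≥ (92−65)/(92−8) = 9/28.

9/28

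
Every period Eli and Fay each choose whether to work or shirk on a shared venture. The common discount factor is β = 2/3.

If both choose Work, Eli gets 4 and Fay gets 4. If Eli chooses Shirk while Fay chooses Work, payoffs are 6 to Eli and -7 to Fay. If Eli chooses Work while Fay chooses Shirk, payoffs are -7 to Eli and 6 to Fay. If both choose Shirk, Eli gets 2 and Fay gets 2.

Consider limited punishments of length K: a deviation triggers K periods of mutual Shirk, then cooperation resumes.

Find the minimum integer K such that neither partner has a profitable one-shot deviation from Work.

IC: β(1−β^K)/(1−β) ≥ (6−4)/(4−2) = 1.
With β = 2/3: need 1 − β^K ≥ 1·(1−2/3)/(2/3), i.e. β^K ≤ 0.5000.
Since (2/3)^1 = 0.6667 and (2/3)^2 = 0.4444, the smallest such K is 2.

2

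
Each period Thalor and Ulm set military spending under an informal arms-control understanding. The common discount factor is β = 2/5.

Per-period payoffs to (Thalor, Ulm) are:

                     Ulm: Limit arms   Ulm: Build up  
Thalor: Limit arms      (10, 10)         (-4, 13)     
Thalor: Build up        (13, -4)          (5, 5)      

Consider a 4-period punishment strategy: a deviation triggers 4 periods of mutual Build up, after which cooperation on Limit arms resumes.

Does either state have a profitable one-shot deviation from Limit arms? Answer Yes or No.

No

A one-shot deviation gives 13 now, then 5 for 4 periods, then back to 10.
Gain from deviating: (13−10) today; loss: (10−5) in each of the next 4 periods.
No-deviation condition: (10−5)(β+…+β^4) ≥ 13−10, i.e. β+…+β^4 ≥ 3/5.
At β = 2/5: β+…+β^4 = 0.6496 ≥ 0.6000.
So cooperation is sustainable.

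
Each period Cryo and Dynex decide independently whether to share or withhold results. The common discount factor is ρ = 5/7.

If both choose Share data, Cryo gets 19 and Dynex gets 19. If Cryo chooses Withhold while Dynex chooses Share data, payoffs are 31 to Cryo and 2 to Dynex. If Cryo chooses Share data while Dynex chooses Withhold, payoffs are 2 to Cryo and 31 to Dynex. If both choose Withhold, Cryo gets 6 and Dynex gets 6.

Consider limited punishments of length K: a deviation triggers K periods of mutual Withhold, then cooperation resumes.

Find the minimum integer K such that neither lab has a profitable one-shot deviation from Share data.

No profitable deviation requires (19−6)(ρ+…+ρ^K) ≥ 31−19, i.e. ρ+…+ρ^K ≥ 12/13 ≈ 0.9231.
With ρ = 5/7, the partial sums are K=1: 0.7143, K=2: 1.2245.
K = 2 is the first length at which the sum reaches 0.9231.

2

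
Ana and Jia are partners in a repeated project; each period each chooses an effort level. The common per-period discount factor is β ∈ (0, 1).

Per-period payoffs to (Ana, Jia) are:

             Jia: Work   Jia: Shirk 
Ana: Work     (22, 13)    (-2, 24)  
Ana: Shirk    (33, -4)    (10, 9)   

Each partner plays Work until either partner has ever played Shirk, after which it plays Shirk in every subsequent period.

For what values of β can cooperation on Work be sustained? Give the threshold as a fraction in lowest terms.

Ana: cooperation gives 22 each period; deviation gives 33 once then 10 forever.
  22/(1−β) ≥ 33 + 10β/(1−β) ⇒ β ≥ 11/23.
Jia: cooperation gives 13 each period; deviation gives 24 once then 9 forever.
  β ≥ 11/15.
Both must hold, so the binding constraint is Jia's: β ≥ 11/15.

11/15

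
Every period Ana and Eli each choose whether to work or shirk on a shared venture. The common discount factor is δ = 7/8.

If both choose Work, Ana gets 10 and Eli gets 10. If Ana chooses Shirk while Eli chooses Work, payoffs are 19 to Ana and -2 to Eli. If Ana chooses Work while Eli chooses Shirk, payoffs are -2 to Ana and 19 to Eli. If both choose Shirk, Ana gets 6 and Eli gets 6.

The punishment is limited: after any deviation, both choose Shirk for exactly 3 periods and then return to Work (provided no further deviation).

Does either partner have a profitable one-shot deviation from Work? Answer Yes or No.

No

Comparing payoff streams over the 4 periods until play realigns: cooperate → 10(1+δ+…+δ^3); deviate → 19 + 6(δ+…+δ^3).
Cooperation is sustained iff (10−6)(δ+…+δ^3) ≥ 19−10.
δ+…+δ^3 = 7/8·(1−(7/8)^3)/(1−7/8) = 2.3105, and (19−10)/(10−6) = 2.2500.
2.3105 ≥ 2.2500, so cooperation is sustainable.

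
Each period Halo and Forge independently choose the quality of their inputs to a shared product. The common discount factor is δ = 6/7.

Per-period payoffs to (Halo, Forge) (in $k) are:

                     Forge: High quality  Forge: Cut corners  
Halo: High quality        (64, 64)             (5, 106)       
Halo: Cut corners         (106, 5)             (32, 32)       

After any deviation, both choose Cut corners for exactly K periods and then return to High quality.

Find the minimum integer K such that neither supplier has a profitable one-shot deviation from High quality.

2

Need Σ_{k=1}^{K} δ^k ≥ (106−64)/(64−32) = 1.3125 at δ = 6/7.
At K = 1 the sum is 0.8571 < 1.3125; at K = 2 it is 1.5918 ≥ 1.3125.
So the minimum punishment length is K = 2.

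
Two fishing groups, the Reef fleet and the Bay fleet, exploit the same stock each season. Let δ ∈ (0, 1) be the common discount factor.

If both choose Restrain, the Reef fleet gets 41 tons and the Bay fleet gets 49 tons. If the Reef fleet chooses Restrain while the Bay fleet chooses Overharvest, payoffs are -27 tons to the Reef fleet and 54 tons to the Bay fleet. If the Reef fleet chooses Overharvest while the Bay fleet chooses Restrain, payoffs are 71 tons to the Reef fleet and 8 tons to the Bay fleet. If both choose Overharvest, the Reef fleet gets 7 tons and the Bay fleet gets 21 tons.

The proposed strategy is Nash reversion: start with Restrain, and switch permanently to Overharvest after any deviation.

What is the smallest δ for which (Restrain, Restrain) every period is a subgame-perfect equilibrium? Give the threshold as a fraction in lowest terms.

the Reef fleet's threshold: (71−41)/(71−7) = 15/32.
the Bay fleet's threshold: (54−49)/(54−21) = 5/33.
15/32 > 5/33, so the Reef fleet binds and δ* = 15/32.

15/32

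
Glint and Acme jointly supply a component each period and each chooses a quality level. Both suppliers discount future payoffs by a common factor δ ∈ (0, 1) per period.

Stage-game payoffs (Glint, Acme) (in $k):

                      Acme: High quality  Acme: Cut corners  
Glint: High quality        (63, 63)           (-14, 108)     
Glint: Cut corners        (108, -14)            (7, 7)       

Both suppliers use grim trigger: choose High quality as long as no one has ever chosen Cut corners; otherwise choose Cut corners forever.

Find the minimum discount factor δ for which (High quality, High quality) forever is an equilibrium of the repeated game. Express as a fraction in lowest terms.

45/101

63/(1−δ) ≥ 108 + 7δ/(1−δ)
63 ≥ 108 − 101δ
δ ≥ 45/101.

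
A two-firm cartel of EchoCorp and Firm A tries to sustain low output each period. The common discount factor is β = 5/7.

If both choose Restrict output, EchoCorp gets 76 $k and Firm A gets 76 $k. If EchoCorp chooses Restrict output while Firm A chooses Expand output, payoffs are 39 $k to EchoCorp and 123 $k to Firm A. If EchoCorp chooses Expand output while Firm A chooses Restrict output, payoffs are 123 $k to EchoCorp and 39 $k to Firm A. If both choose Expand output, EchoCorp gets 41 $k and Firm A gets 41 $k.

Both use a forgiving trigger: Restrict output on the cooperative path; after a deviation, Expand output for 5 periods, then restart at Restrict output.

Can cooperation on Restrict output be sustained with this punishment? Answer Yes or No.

IC: β+…+β^5 ≥ (123−76)/(76−41) = 47/35.
At β = 5/7: partial sum = 2.0352 ≥ 1.3429. Cooperation sustainable.

Yes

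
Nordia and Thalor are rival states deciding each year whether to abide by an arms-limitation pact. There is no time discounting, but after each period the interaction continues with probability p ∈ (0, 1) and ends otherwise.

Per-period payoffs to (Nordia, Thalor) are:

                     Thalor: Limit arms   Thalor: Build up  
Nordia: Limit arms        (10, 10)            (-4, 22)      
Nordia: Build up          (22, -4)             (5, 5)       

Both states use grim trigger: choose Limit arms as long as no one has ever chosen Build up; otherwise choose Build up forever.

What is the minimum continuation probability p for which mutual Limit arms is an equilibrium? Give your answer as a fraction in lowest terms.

12/17

Expected cooperation value is 10 + p·10 + p²·10 + … = 10/(1−p); deviation gives 22 + p·5/(1−p).
10 ≥ 22(1−p) + 5p ⇒ 17p ≥ 12 ⇒ p ≥ 12/17.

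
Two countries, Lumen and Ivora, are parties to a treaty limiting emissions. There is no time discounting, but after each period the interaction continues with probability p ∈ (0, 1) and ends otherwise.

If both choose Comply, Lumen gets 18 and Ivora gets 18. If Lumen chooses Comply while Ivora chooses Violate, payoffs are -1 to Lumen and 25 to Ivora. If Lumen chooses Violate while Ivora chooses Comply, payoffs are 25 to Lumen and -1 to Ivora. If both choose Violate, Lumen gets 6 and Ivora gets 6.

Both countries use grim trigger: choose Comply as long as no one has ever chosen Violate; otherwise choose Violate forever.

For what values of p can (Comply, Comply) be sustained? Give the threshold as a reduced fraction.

Expected cooperation value is 18 + p·18 + p²·18 + … = 18/(1−p); deviation gives 25 + p·6/(1−p).
18 ≥ 25(1−p) + 6p ⇒ 19p ≥ 7 ⇒ p ≥ 7/19.

7/19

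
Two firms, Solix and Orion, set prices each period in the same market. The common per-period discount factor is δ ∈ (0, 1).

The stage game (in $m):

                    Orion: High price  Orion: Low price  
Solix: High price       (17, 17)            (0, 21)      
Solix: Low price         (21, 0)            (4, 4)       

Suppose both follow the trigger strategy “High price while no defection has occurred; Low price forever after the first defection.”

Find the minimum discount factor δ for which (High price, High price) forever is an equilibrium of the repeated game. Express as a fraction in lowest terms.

Cooperation forever yields 17 each period: 17/(1−δ).
Deviating yields 21 once, then 4 forever: 21 + 4δ/(1−δ).
No profitable deviation requires 17/(1−δ) ≥ 21 + 4δ/(1−δ).
Multiplying by (1−δ): 17 ≥ 21(1−δ) + 4δ = 21 − 17δ.
So 17δ ≥ 4, i.e. δ ≥ 4/17.

4/17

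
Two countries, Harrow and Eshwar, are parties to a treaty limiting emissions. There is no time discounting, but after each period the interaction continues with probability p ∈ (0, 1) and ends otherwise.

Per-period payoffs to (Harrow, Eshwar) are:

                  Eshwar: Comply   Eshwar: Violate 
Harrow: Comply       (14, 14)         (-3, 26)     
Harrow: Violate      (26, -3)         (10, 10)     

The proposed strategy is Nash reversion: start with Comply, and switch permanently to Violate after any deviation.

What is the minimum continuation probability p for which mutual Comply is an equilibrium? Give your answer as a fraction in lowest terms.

3/4

With no time discounting, the continuation probability p plays the role of the discount factor.
Grim-trigger IC: 14/(1−p) ≥ 26 + 10p/(1−p) ⇒ p ≥ (26−14)/(26−10) = 3/4.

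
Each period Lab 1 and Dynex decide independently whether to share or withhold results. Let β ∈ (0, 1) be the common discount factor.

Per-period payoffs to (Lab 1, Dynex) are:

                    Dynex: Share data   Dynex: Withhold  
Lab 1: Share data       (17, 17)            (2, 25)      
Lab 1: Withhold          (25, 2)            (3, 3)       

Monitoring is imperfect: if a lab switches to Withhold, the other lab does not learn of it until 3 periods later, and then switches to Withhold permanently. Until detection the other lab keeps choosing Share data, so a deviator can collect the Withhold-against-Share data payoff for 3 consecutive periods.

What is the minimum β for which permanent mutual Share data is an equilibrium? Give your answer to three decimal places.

0.714

The best deviation is to choose Withhold for all 3 undetected periods, earning 25 each, then 3 forever once detected.
Deviation value: 25(1−β^3)/(1−β) + 3β^3/(1−β); cooperation value: 17/(1−β).
IC: 17 ≥ 25(1−β^3) + 3β^3 = 25 − 22β^3.
So β^3 ≥ 8/22 = 4/11, giving β ≥ (4/11)^(1/3) ≈ 0.714.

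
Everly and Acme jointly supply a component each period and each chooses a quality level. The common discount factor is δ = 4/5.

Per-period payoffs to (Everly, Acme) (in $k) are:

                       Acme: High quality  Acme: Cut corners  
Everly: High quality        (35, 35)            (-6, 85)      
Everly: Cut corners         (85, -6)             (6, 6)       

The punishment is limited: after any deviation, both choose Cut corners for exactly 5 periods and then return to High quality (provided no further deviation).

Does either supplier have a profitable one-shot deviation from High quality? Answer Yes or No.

No

Comparing payoff streams over the 6 periods until play realigns: cooperate → 35(1+δ+…+δ^5); deviate → 85 + 6(δ+…+δ^5).
Cooperation is sustained iff (35−6)(δ+…+δ^5) ≥ 85−35.
δ+…+δ^5 = 4/5·(1−(4/5)^5)/(1−4/5) = 2.6893, and (85−35)/(35−6) = 1.7241.
2.6893 ≥ 1.7241, so cooperation is sustainable.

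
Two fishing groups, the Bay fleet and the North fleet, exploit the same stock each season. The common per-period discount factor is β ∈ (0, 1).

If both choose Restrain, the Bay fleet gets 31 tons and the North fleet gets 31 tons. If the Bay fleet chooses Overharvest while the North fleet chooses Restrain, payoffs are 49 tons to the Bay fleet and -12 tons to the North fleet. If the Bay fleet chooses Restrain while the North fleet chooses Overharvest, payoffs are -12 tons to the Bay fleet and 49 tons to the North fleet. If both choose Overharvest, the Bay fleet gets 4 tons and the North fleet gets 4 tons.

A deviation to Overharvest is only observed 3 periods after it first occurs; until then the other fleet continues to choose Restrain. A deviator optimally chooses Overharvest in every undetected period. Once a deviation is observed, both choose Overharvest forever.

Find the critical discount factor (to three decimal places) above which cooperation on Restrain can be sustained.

0.737

Deviating for the 3 undetected periods gains 49−31 = 18 per period over cooperation, then loses 31−4 = 27 per period forever once punishment starts.
Gain: 18(1 + β + … + β^2); loss: 27·β^3/(1−β).
No profitable deviation ⇔ 18(1−β^3) ≤ 27·β^3, i.e. β^3 ≥ 18/(18+27) = 2/5.
Hence β ≥ (2/5)^(1/3) ≈ 0.737.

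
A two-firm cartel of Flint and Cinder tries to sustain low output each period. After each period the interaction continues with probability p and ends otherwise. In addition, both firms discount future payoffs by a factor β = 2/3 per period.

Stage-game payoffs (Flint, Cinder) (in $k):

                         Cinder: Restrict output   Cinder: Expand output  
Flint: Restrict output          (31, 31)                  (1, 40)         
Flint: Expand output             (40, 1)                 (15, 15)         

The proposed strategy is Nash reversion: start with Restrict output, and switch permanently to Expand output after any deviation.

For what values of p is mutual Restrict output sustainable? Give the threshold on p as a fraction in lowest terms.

27/50

Expected continuation weight on next period's payoff is β·p = 2/3·p, which plays the role of the discount factor.
Cooperation requires 2/3·p ≥ (40−31)/(40−15) = 9/25, hence p ≥ 27/50.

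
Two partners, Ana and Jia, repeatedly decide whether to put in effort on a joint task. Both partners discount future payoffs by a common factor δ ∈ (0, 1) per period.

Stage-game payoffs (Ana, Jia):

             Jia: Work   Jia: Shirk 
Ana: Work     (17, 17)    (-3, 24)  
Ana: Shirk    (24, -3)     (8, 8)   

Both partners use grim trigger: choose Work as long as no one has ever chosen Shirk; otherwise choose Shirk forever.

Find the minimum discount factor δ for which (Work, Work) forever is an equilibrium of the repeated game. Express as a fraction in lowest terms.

Cooperation forever yields 17 each period: 17/(1−δ).
Deviating yields 24 once, then 8 forever: 24 + 8δ/(1−δ).
No profitable deviation requires 17/(1−δ) ≥ 24 + 8δ/(1−δ).
Multiplying by (1−δ): 17 ≥ 24(1−δ) + 8δ = 24 − 16δ.
So 16δ ≥ 7, i.e. δ ≥ 7/16.

7/16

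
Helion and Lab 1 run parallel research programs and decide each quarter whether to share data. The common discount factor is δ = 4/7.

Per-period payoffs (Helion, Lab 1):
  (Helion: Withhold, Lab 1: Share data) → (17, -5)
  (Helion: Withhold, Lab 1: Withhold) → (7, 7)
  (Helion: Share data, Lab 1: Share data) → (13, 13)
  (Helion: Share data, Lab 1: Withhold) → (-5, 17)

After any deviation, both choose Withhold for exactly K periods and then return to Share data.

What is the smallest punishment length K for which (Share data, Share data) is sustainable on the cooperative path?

2

Need Σ_{k=1}^{K} δ^k ≥ (17−13)/(13−7) = 0.6667 at δ = 4/7.
At K = 1 the sum is 0.5714 < 0.6667; at K = 2 it is 0.8980 ≥ 0.6667.
So the minimum punishment length is K = 2.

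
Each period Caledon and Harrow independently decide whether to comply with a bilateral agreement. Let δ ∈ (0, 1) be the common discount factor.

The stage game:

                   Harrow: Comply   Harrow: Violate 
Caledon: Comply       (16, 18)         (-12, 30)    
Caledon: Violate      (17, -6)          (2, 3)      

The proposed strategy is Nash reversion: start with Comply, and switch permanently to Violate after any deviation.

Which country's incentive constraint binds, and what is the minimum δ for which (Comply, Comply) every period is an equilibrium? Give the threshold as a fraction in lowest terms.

Harrow; δ ≥ 4/9

For Caledon: deviation gain 17−16 = 1, per-period punishment loss 16−2 = 14. IC gives δ ≥ 1/15.
For Harrow: gain 12, loss 15 per period, so δ ≥ 12/27 = 4/9.
The tighter constraint is Harrow's, so cooperation needs δ ≥ 4/9.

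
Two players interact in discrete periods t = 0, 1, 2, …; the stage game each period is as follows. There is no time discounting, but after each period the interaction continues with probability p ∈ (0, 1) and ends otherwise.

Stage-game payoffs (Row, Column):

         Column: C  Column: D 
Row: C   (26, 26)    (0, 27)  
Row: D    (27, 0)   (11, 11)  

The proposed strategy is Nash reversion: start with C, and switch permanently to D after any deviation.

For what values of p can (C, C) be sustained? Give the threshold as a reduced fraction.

1/16

With no time discounting, the continuation probability p plays the role of the discount factor.
Grim-trigger IC: 26/(1−p) ≥ 27 + 11p/(1−p) ⇒ p ≥ (27−26)/(27−11) = 1/16.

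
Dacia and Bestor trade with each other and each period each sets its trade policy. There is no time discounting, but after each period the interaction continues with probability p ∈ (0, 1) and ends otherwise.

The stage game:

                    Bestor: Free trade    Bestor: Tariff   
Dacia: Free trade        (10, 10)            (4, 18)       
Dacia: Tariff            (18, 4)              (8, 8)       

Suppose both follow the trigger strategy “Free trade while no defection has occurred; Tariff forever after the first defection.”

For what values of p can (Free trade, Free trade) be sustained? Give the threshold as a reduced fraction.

4/5

Expected cooperation value is 10 + p·10 + p²·10 + … = 10/(1−p); deviation gives 18 + p·8/(1−p).
10 ≥ 18(1−p) + 8p ⇒ 10p ≥ 8 ⇒ p ≥ 8/10 = 4/5.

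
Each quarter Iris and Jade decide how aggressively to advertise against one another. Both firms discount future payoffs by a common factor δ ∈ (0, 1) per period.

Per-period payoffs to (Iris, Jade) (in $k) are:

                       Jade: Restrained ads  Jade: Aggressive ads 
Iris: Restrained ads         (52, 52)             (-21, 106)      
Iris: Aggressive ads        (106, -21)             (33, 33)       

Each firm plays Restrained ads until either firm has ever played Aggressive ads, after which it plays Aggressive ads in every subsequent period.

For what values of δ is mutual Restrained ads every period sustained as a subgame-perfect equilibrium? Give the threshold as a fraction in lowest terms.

Under grim trigger the critical discount factor is (T−C)/(T−P) with T = 106, C = 52, P = 33.
δ* = (106−52)/(106−33) = 54/73.

54/73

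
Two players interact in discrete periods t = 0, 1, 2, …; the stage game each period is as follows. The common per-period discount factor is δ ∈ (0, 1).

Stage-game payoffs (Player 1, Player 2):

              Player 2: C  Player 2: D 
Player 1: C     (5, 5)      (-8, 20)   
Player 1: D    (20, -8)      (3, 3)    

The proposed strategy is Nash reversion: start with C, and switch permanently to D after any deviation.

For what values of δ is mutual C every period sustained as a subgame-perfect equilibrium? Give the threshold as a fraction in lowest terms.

Under grim trigger the critical discount factor is (T−C)/(T−P) with T = 20, C = 5, P = 3.
δ* = (20−5)/(20−3) = 15/17.

15/17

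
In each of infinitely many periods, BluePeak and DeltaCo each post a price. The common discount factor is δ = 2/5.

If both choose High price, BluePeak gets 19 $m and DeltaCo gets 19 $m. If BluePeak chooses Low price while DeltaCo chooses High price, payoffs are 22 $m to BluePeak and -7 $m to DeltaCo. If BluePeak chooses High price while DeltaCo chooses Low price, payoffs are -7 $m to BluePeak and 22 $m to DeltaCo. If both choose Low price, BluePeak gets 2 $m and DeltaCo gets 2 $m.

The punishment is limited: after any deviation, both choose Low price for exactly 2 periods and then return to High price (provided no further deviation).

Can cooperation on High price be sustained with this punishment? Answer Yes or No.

Comparing payoff streams over the 3 periods until play realigns: cooperate → 19(1+δ+…+δ^2); deviate → 22 + 2(δ+…+δ^2).
Cooperation is sustained iff (19−2)(δ+…+δ^2) ≥ 22−19.
δ+…+δ^2 = 2/5·(1−(2/5)^2)/(1−2/5) = 0.5600, and (22−19)/(19−2) = 0.1765.
0.5600 ≥ 0.1765, so cooperation is sustainable.

Yes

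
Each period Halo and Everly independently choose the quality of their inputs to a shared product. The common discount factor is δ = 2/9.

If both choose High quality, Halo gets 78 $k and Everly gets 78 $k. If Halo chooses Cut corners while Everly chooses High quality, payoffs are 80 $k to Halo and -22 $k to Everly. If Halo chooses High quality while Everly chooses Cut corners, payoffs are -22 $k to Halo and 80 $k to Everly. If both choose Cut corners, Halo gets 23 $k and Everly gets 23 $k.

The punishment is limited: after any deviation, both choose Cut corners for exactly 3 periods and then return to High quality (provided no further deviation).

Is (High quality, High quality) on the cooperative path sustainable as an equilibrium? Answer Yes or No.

Yes

IC: δ+…+δ^3 ≥ (80−78)/(78−23) = 2/55.
At δ = 2/9: partial sum = 0.2826 ≥ 0.0364. Cooperation sustainable.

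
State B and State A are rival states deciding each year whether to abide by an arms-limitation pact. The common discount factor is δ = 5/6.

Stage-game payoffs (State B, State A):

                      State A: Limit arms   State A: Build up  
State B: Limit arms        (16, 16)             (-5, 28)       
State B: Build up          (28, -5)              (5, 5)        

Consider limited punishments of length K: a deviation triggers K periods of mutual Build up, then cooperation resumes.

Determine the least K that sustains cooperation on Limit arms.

Need Σ_{k=1}^{K} δ^k ≥ (28−16)/(16−5) = 1.0909 at δ = 5/6.
At K = 1 the sum is 0.8333 < 1.0909; at K = 2 it is 1.5278 ≥ 1.0909.
So the minimum punishment length is K = 2.

2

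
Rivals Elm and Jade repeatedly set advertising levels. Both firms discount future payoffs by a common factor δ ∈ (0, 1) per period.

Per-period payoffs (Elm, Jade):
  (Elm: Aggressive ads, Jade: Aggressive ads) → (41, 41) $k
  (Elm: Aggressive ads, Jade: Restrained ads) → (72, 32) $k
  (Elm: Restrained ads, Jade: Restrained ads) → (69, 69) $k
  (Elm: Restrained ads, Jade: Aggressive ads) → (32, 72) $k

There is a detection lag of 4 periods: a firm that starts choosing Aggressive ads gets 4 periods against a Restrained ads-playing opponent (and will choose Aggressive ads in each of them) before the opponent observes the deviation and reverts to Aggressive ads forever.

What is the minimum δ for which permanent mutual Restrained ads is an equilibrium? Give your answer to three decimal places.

0.558

Deviating for the 4 undetected periods gains 72−69 = 3 per period over cooperation, then loses 69−41 = 28 per period forever once punishment starts.
Gain: 3(1 + δ + … + δ^3); loss: 28·δ^4/(1−δ).
No profitable deviation ⇔ 3(1−δ^4) ≤ 28·δ^4, i.e. δ^4 ≥ 3/(3+28) = 3/31.
Hence δ ≥ (3/31)^(1/4) ≈ 0.558.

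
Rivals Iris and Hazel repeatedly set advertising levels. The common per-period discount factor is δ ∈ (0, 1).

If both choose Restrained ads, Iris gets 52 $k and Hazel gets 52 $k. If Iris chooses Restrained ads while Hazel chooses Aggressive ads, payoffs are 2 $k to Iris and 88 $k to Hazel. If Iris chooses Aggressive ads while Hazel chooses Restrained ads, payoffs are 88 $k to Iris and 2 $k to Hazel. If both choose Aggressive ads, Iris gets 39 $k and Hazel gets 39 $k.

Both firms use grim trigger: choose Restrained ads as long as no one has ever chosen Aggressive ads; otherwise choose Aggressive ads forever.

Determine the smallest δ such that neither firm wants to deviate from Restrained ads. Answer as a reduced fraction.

One-period gain from deviating is 88 − 52 = 36. The loss is 52 − 39 = 13 in every subsequent period, with present value 13·δ/(1−δ).
Deviation is unprofitable when 13·δ/(1−δ) ≥ 36, i.e. δ/(1−δ) ≥ 36/13.
Equivalently δ ≥ 36/(36+13) = 36/49.

36/49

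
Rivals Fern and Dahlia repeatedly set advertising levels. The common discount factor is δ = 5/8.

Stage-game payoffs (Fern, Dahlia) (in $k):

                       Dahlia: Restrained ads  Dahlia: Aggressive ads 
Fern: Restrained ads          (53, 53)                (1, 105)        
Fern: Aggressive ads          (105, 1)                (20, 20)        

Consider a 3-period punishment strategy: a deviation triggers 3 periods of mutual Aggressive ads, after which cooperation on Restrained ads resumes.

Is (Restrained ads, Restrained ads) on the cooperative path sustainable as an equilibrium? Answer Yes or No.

IC: δ+…+δ^3 ≥ (105−53)/(53−20) = 52/33.
At δ = 5/8: partial sum = 1.2598 < 1.5758. Cooperation not sustainable.

No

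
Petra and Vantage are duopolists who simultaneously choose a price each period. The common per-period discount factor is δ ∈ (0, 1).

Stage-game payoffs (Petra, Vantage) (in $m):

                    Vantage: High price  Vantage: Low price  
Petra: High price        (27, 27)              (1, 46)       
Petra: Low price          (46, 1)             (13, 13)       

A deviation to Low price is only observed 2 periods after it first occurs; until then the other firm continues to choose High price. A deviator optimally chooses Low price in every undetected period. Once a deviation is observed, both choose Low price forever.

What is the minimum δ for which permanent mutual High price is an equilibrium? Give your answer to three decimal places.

0.759

A deviator earns 46 for 2 periods, then 13 forever; cooperating earns 27 forever. Multiplying the IC by (1−δ):
27 ≥ 46(1−δ^2) + 13δ^2, so 33·δ^2 ≥ 19 and δ^2 ≥ 19/33.
δ ≥ (19/33)^(1/2) ≈ 0.759.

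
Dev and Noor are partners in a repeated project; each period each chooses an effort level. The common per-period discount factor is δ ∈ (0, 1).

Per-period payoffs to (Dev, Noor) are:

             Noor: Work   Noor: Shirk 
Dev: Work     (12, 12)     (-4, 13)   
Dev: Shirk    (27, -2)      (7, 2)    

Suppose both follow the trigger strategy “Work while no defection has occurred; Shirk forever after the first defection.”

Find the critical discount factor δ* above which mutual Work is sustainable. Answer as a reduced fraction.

3/4

Dev's threshold: (27−12)/(27−7) = 3/4.
Noor's threshold: (13−12)/(13−2) = 1/11.
3/4 > 1/11, so Dev binds and δ* = 3/4.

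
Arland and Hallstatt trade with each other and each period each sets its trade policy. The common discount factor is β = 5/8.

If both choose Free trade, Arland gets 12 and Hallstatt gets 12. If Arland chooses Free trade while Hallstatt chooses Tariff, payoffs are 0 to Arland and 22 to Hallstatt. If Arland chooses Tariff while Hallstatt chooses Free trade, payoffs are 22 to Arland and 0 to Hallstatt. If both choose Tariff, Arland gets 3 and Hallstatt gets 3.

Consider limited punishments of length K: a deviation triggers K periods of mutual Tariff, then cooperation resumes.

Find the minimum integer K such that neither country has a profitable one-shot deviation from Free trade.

3

No profitable deviation requires (12−3)(β+…+β^K) ≥ 22−12, i.e. β+…+β^K ≥ 10/9 ≈ 1.1111.
With β = 5/8, the partial sums are K=1: 0.6250, K=2: 1.0156, K=3: 1.2598.
K = 3 is the first length at which the sum reaches 1.1111.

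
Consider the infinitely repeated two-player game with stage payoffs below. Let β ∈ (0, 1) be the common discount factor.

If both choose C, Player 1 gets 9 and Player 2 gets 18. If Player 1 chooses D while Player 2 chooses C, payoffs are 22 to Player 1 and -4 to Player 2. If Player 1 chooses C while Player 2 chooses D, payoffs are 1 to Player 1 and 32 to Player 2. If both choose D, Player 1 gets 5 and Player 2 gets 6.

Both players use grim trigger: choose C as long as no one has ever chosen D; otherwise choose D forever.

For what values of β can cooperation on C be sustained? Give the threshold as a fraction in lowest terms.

Player 1's threshold: (22−9)/(22−5) = 13/17.
Player 2's threshold: (32−18)/(32−6) = 7/13.
13/17 > 7/13, so Player 1 binds and β* = 13/17.

13/17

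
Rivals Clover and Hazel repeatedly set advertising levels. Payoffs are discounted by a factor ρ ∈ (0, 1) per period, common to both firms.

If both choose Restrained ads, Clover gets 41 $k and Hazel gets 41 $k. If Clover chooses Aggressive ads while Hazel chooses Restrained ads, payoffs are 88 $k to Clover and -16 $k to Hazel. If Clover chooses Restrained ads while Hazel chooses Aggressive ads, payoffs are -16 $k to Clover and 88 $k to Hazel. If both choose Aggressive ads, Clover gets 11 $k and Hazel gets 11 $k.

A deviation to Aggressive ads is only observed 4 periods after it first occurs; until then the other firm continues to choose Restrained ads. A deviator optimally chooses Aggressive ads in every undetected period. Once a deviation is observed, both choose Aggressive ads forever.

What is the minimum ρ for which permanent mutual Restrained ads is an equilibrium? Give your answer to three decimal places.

The best deviation is to choose Aggressive ads for all 4 undetected periods, earning 88 each, then 11 forever once detected.
Deviation value: 88(1−ρ^4)/(1−ρ) + 11ρ^4/(1−ρ); cooperation value: 41/(1−ρ).
IC: 41 ≥ 88(1−ρ^4) + 11ρ^4 = 88 − 77ρ^4.
So ρ^4 ≥ 47/77, giving ρ ≥ (47/77)^(1/4) ≈ 0.884.

0.884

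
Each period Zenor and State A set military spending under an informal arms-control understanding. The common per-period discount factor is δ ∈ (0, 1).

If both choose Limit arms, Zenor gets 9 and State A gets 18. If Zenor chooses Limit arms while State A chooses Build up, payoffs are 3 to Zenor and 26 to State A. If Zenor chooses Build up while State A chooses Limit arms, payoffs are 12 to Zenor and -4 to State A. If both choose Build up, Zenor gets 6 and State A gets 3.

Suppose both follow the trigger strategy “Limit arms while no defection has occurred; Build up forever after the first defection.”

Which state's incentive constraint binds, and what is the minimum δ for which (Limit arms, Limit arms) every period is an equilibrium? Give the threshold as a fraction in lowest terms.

For Zenor: deviation gain 12−9 = 3, per-period punishment loss 9−6 = 3. IC gives δ ≥ 3/6 = 1/2.
For State A: gain 8, loss 15 per period, so δ ≥ 8/23.
The tighter constraint is Zenor's, so cooperation needs δ ≥ 1/2.

Zenor; δ ≥ 1/2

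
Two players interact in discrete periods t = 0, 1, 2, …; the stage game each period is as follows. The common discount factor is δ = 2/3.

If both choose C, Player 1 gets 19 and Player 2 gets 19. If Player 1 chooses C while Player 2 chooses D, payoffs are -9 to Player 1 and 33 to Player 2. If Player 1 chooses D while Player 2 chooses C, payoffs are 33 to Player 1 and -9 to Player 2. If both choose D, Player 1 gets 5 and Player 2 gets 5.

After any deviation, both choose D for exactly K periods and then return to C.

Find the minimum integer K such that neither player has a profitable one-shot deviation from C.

Need Σ_{k=1}^{K} δ^k ≥ (33−19)/(19−5) = 1.0000 at δ = 2/3.
At K = 1 the sum is 0.6667 < 1.0000; at K = 2 it is 1.1111 ≥ 1.0000.
So the minimum punishment length is K = 2.

2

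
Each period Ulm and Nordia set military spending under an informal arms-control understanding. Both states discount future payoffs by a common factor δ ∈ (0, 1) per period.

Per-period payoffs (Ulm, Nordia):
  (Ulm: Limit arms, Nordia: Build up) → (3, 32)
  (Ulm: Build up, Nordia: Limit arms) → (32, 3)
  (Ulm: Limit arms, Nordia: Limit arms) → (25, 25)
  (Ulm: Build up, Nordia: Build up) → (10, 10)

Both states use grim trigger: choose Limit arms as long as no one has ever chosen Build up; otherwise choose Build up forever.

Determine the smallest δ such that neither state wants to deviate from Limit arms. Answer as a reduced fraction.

One-period gain from deviating is 32 − 25 = 7. The loss is 25 − 10 = 15 in every subsequent period, with present value 15·δ/(1−δ).
Deviation is unprofitable when 15·δ/(1−δ) ≥ 7, i.e. δ/(1−δ) ≥ 7/15.
Equivalently δ ≥ 7/(7+15) = 7/22.

7/22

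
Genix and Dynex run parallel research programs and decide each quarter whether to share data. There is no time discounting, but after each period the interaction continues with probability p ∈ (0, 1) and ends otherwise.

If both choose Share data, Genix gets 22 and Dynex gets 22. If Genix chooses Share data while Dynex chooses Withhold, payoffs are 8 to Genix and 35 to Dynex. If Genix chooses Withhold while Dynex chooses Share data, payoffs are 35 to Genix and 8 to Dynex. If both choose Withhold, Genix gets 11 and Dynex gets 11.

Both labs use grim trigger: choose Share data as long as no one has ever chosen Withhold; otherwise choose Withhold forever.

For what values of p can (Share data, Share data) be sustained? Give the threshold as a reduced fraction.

Expected cooperation value is 22 + p·22 + p²·22 + … = 22/(1−p); deviation gives 35 + p·11/(1−p).
22 ≥ 35(1−p) + 11p ⇒ 24p ≥ 13 ⇒ p ≥ 13/24.

13/24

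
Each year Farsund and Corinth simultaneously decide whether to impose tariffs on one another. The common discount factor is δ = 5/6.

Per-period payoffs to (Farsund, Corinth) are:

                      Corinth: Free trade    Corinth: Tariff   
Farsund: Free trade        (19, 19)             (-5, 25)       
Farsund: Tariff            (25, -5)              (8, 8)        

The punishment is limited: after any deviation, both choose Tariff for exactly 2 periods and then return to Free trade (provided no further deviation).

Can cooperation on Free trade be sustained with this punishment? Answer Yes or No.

A one-shot deviation gives 25 now, then 8 for 2 periods, then back to 19.
Gain from deviating: (25−19) today; loss: (19−8) in each of the next 2 periods.
No-deviation condition: (19−8)(δ+…+δ^2) ≥ 25−19, i.e. δ+…+δ^2 ≥ 6/11.
At δ = 5/6: δ+…+δ^2 = 1.5278 ≥ 0.5455.
So cooperation is sustainable.

Yes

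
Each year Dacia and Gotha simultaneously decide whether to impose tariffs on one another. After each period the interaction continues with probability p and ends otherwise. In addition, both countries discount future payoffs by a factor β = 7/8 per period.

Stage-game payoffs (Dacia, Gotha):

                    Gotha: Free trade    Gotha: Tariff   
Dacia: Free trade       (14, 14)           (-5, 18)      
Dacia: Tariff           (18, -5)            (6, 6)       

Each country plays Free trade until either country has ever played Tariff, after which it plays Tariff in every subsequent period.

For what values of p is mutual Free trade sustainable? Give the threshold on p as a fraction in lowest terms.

With continuation probability p and discount β, the effective per-period discount factor is βp.
Grim-trigger IC: βp ≥ (18−14)/(18−6) = 1/3.
So p ≥ (1/3)/(7/8) = 8/21.

8/21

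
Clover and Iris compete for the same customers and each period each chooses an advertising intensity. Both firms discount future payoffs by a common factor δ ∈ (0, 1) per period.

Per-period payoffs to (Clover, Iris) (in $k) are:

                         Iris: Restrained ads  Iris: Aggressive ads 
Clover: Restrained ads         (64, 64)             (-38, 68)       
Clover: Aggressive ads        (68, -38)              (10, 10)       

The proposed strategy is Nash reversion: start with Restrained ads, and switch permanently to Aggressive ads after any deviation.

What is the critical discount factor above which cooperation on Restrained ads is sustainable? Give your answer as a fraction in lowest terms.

2/29

64/(1−δ) ≥ 68 + 10δ/(1−δ)
64 ≥ 68 − 58δ
δ ≥ 4/58 = 2/29.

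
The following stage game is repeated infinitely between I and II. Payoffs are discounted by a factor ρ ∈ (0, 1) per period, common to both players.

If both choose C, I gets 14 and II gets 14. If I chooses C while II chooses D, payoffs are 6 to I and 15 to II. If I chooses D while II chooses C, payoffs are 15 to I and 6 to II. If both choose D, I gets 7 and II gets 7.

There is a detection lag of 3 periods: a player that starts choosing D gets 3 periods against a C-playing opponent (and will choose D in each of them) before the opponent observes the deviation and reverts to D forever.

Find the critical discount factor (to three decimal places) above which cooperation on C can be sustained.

0.500

A deviator earns 15 for 3 periods, then 7 forever; cooperating earns 14 forever. Multiplying the IC by (1−ρ):
14 ≥ 15(1−ρ^3) + 7ρ^3, so 8·ρ^3 ≥ 1 and ρ^3 ≥ 1/8.
ρ ≥ (1/8)^(1/3) ≈ 0.500.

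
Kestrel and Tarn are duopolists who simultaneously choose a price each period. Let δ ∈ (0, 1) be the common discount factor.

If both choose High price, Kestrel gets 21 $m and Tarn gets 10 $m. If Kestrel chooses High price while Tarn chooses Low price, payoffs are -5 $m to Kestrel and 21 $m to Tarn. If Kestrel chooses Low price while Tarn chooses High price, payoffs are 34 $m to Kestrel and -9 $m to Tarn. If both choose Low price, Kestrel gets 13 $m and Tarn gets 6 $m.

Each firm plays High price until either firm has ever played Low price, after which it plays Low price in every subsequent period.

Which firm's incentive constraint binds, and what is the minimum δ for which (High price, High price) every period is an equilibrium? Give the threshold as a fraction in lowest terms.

Tarn; δ ≥ 11/15

Kestrel: cooperation gives 21 each period; deviation gives 34 once then 13 forever.
  21/(1−δ) ≥ 34 + 13δ/(1−δ) ⇒ δ ≥ 13/21.
Tarn: cooperation gives 10 each period; deviation gives 21 once then 6 forever.
  δ ≥ 11/15.
Both must hold, so the binding constraint is Tarn's: δ ≥ 11/15.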